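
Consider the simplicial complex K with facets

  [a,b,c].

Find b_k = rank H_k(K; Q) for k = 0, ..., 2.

b_0 = 1, b_1 = 0, b_2 = 0.

Fix the vertex order a < b < c and write every simplex with vertices in increasing order. Then dim K = 2 and the simplices of K are:

  0-simplices (3): a, b, c
  1-simplices (3): ab, ac, bc
  2-simplices (1): abc

giving chain groups C_0 ≅ Z^3, C_1 ≅ Z^3, C_2 ≅ Z^1.

∂_1: C_1 → C_0 maps an edge to its endpoints' difference, ∂[p,q] = q − p. For instance
  ∂ab = b − a.
This gives a 3×3 integer matrix of rank 2; reducing to Smith normal form yields diagonal entries (1,1).

Boundary ∂_2: C_2 → C_1 sends each 2-simplex [p,q,r] to [q,r] − [p,r] + [p,q]. For instance
  ∂abc = bc − ac + ab.
The 3×1 boundary matrix has rank 1 and Smith normal form diag(1).

Now H_k = ker ∂_k / im ∂_{k+1}, so:

  H_0: rank C_0 − rank ∂_1 = 3 − 2 = 1, and the invariant factors of ∂_1 are all 1, so H_0 = Z.
  H_1: rank ker ∂_1 − rank ∂_2 = (3 − 2) − 1 = 0, and the invariant factors of ∂_2 are all 1, so H_1 = 0.
  H_2: rank ker ∂_2 − rank ∂_3 = (1 − 1) − 0 = 0, and there is no ∂_3, so H_2 = 0.

Hence the Betti numbers are b_0 = 1, b_1 = 0, b_2 = 0.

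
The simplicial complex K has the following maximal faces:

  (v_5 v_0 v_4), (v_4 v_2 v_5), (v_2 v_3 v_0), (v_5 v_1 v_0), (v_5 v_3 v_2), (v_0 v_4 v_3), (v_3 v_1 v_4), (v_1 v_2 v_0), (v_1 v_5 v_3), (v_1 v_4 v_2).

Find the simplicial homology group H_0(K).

Order the vertices as v_0 < v_1 < v_2 < v_3 < v_4 < v_5. Listing each simplex with vertices in this order, K has dimension 2 with simplices:

  0-simplices (6): [v_0], [v_1], [v_2], [v_3], [v_4], [v_5]
  1-simplices (15): (15 of them)
  2-simplices (10): [v_0,v_1,v_2], [v_0,v_1,v_5], [v_0,v_2,v_3], [v_0,v_3,v_4], [v_0,v_4,v_5], [v_1,v_2,v_4], [v_1,v_3,v_4], [v_1,v_3,v_5], [v_2,v_3,v_5], [v_2,v_4,v_5]

giving chain groups C_0 ≅ Z^6, C_1 ≅ Z^15, C_2 ≅ Z^10.

The boundary map ∂_1: C_1 → C_0 is given by ∂[p,q] = [q] − [p].
This gives a 6×15 integer matrix of rank 5; reducing to Smith normal form yields diagonal entries (1,1,1,1,1).

∂_2: C_2 → C_1 acts by ∂[p,q,r] = [q,r] − [p,r] + [p,q]. For instance
  ∂[v_1,v_3,v_4] = [v_3,v_4] − [v_1,v_4] + [v_1,v_3],
  ∂[v_0,v_4,v_5] = [v_4,v_5] − [v_0,v_5] + [v_0,v_4].
The 15×10 boundary matrix has rank 10 and Smith normal form diag(1,1,1,1,1,1,1,1,1,2).

From H_k ≅ ker(∂_k) / im(∂_{k+1}) we obtain:

  H_0: rank C_0 − rank ∂_1 = 6 − 5 = 1, and the invariant factors of ∂_1 are all 1, so H_0 = Z.

H_0 ≅ Z.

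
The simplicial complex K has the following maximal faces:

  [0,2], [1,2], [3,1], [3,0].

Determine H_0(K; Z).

H_0 ≅ Z.

Fix the vertex order 0 < 1 < 2 < 3 and write every simplex with vertices in increasing order. Then dim K = 1 and the simplices of K are:

  0-simplices (4): [0], [1], [2], [3]
  1-simplices (4): [0,2], [0,3], [1,2], [1,3]

giving chain groups C_0 ≅ Z^4, C_1 ≅ Z^4.

Boundary ∂_1: C_1 → C_0 sends each edge [p,q] (with p < q) to q − p.
The 4×4 boundary matrix has rank 3 and Smith normal form diag(1,1,1).

Now H_k = ker ∂_k / im ∂_{k+1}, so:

  H_0: rank C_0 − rank ∂_1 = 4 − 3 = 1, and the invariant factors of ∂_1 are all 1, so H_0 = Z.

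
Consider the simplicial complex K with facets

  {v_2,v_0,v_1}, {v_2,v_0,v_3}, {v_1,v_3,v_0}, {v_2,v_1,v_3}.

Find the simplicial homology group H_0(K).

H_0 = Z.

Take the total order v_0 < v_1 < v_2 < v_3 on the vertex set. Then K (dimension 2) consists of the simplices:

  0-simplices (4): [v_0], [v_1], [v_2], [v_3]
  1-simplices (6): [v_0,v_1], [v_0,v_2], [v_0,v_3], [v_1,v_2], [v_1,v_3], [v_2,v_3]
  2-simplices (4): [v_0,v_1,v_2], [v_0,v_1,v_3], [v_0,v_2,v_3], [v_1,v_2,v_3]

giving chain groups C_0 ≅ Z^4, C_1 ≅ Z^6, C_2 ≅ Z^4.

The boundary map ∂_1: C_1 → C_0 maps an edge to its endpoints' difference, ∂[p,q] = q − p.
The 4×6 boundary matrix has rank 3 and Smith normal form diag(1,1,1).

∂_2: C_2 → C_1 maps a triangle to the signed sum of its edges. For instance
  ∂[v_1,v_2,v_3] = [v_2,v_3] − [v_1,v_3] + [v_1,v_2],
  ∂[v_0,v_1,v_2] = [v_1,v_2] − [v_0,v_2] + [v_0,v_1].
The resulting 6×4 matrix has rank 3, and its Smith normal form has invariant factors (1,1,1).

From H_k ≅ ker(∂_k) / im(∂_{k+1}) we obtain:

  H_0: rank C_0 − rank ∂_1 = 4 − 3 = 1, and the invariant factors of ∂_1 are all 1, so H_0 = Z.

(K is a triangulation of the 2-sphere S^2.)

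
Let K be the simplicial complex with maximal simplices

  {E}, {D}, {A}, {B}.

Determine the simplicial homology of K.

We work with the vertex ordering A < B < D < E. The simplices of K, each written with vertices in increasing order, are:

  0-simplices (4): A, B, D, E

Hence C_0 ≅ Z^4.

Computing H_k = (kernel of ∂_k) / (image of ∂_{k+1}):

  H_0: rank C_0 − rank ∂_1 = 4 − 0 = 4, and there is no ∂_1, so H_0 ≅ Z^4.

(K is a triangulation of a set of 4 points.)

H_0 = Z^4.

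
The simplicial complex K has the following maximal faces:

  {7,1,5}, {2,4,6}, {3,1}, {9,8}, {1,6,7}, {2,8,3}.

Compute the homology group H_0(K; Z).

H_0 = Z.

Fix the vertex order 1 < 2 < 3 < 4 < 5 < 6 < 7 < 8 < 9 and write every simplex with vertices in increasing order. Then dim K = 2 and the simplices of K are:

  0-simplices (9): [1], [2], [3], [4], [5], [6], [7], [8], [9]
  1-simplices (13): [1,3], [1,5], [1,6], [1,7], [2,3], [2,4], [2,6], [2,8], [3,8], [4,6], [5,7], [6,7], [8,9]
  2-simplices (4): [1,5,7], [1,6,7], [2,3,8], [2,4,6]

Hence C_0 ≅ Z^9, C_1 ≅ Z^13, C_2 ≅ Z^4.

∂_1: C_1 → C_0 is given by ∂[p,q] = [q] − [p]. For instance
  ∂[5,7] = [7] − [5].
The resulting 9×13 matrix has rank 8, and its Smith normal form has invariant factors (1,1,1,1,1,1,1,1).

The boundary map ∂_2: C_2 → C_1 maps a triangle to the signed sum of its edges. For instance
  ∂[1,5,7] = [5,7] − [1,7] + [1,5],
  ∂[2,3,8] = [3,8] − [2,8] + [2,3].
This gives a 13×4 integer matrix of rank 4; reducing to Smith normal form yields diagonal entries (1,1,1,1).

Reading off H_k = ker ∂_k / im ∂_{k+1}:

  H_0: rank C_0 − rank ∂_1 = 9 − 8 = 1, and the invariant factors of ∂_1 are all 1, so H_0 = Z.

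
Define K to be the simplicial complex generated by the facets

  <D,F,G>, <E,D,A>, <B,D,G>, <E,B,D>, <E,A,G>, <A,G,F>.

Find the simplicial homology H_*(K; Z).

H_0 = Z,  H_1 = Z,  H_2 = 0.

Take the total order A < B < D < E < F < G on the vertex set. Then K (dimension 2) consists of the simplices:

  0-simplices (6): A, B, D, E, F, G
  1-simplices (12): AD, AE, AF, AG, BD, BE, BG, DE, DF, DG, EG, FG
  2-simplices (6): ADE, AEG, AFG, BDE, BDG, DFG

giving chain groups C_0 ≅ Z^6, C_1 ≅ Z^12, C_2 ≅ Z^6.

∂_1: C_1 → C_0 is given by ∂[p,q] = [q] − [p].
The resulting 6×12 matrix has rank 5, and its Smith normal form has invariant factors (1,1,1,1,1).

Boundary ∂_2: C_2 → C_1 maps a triangle to the signed sum of its edges. For instance
  ∂BDG = DG − BG + BD,
  ∂ADE = DE − AE + AD.
As a 12×6 matrix over Z this has rank 6, with invariant factors (1,1,1,1,1,1).

Now H_k = ker ∂_k / im ∂_{k+1}, so:

  H_0: rank C_0 − rank ∂_1 = 6 − 5 = 1, and the invariant factors of ∂_1 are all 1, so H_0 ≅ Z.
  H_1: rank ker ∂_1 − rank ∂_2 = (12 − 5) − 6 = 1, and the invariant factors of ∂_2 are all 1, so H_1 ≅ Z.
  H_2: rank ker ∂_2 − rank ∂_3 = (6 − 6) − 0 = 0, and there is no ∂_3, so H_2 ≅ 0.

As a check, the Euler characteristic is 6 − 12 + 6 = 0, which agrees with 1 − 1 + 0 = 0.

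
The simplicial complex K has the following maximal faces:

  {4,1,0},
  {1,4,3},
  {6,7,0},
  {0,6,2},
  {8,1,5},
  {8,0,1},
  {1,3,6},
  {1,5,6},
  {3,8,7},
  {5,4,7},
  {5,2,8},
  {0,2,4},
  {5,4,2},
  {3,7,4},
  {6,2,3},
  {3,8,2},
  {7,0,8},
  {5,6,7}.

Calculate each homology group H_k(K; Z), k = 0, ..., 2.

Take the total order 0 < 1 < 2 < 3 < 4 < 5 < 6 < 7 < 8 on the vertex set. Then K (dimension 2) consists of the simplices:

  0-simplices (9): [0], [1], [2], [3], [4], [5], [6], [7], [8]
  1-simplices (27): (27 of them)
  2-simplices (18): [0,1,4], [0,1,8], [0,2,4], [0,2,6], [0,6,7], [0,7,8], [1,3,4], [1,3,6], [1,5,6], [1,5,8], [2,3,6], [2,3,8], [2,4,5], [2,5,8], [3,4,7], [3,7,8], [4,5,7], [5,6,7]

so the chain groups are C_0 ≅ Z^9, C_1 ≅ Z^27, C_2 ≅ Z^18.

Boundary ∂_1: C_1 → C_0 sends each edge [p,q] (with p < q) to q − p. For instance
  ∂[1,3] = [3] − [1].
The resulting 9×27 matrix has rank 8, and its Smith normal form has invariant factors (1,1,1,1,1,1,1,1).

The boundary map ∂_2: C_2 → C_1 sends each 2-simplex [p,q,r] to [q,r] − [p,r] + [p,q]. For instance
  ∂[2,3,8] = [3,8] − [2,8] + [2,3],
  ∂[2,3,6] = [3,6] − [2,6] + [2,3].
As a 27×18 matrix over Z this has rank 17, with invariant factors (1,1,1,1,1,1,1,1,1,1,1,1,1,1,1,1,1).

Computing H_k = (kernel of ∂_k) / (image of ∂_{k+1}):

  H_0: rank C_0 − rank ∂_1 = 9 − 8 = 1, and the invariant factors of ∂_1 are all 1, so H_0 ≅ Z.
  H_1: rank ker ∂_1 − rank ∂_2 = (27 − 8) − 17 = 2, and the invariant factors of ∂_2 are all 1, so H_1 ≅ Z^2.
  H_2: rank ker ∂_2 − rank ∂_3 = (18 − 17) − 0 = 1, and there is no ∂_3, so H_2 ≅ Z.

As a check, the Euler characteristic is 9 − 27 + 18 = 0, which agrees with 1 − 2 + 1 = 0.
(K is a triangulation of the torus T^2.)

H_0 = Z,  H_1 = Z^2,  H_2 = Z.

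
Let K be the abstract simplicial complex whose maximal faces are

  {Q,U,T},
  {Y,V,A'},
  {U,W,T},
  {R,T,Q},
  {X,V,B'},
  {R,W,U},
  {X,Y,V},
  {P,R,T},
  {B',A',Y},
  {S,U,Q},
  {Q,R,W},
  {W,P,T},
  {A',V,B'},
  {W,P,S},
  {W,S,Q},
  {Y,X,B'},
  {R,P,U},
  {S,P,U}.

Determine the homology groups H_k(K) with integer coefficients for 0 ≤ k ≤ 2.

Take the total order P < Q < R < S < T < U < V < W < X < Y < A' < B' on the vertex set. Then K (dimension 2) consists of the simplices:

  0-simplices (12): [P], [Q], [R], [S], [T], [U], [V], [W], [X], [Y], [A'], [B']
  1-simplices (27): (27 of them)
  2-simplices (18): (18 of them)

so the chain groups are C_0 ≅ Z^12, C_1 ≅ Z^27, C_2 ≅ Z^18.

Boundary ∂_1: C_1 → C_0 sends each edge [p,q] (with p < q) to q − p.
The 12×27 boundary matrix has rank 10 and Smith normal form diag(1,1,1,1,1,1,1,1,1,1).

∂_2: C_2 → C_1 maps a triangle to the signed sum of its edges. For instance
  ∂[X,Y,B'] = [Y,B'] − [X,B'] + [X,Y],
  ∂[P,S,U] = [S,U] − [P,U] + [P,S].
As a 27×18 matrix over Z this has rank 17, with invariant factors (1,1,1,1,1,1,1,1,1,1,1,1,1,1,1,1,2).

Reading off H_k = ker ∂_k / im ∂_{k+1}:

  H_0: rank C_0 − rank ∂_1 = 12 − 10 = 2, and the invariant factors of ∂_1 are all 1, so H_0 = Z^2.
  H_1: rank ker ∂_1 − rank ∂_2 = (27 − 10) − 17 = 0, and ∂_2 has invariant factor 2 > 1, so H_1 = Z/2.
  H_2: rank ker ∂_2 − rank ∂_3 = (18 − 17) − 0 = 1, and there is no ∂_3, so H_2 = Z.

H_0 ≅ Z^2,  H_1 ≅ Z/2,  H_2 ≅ Z.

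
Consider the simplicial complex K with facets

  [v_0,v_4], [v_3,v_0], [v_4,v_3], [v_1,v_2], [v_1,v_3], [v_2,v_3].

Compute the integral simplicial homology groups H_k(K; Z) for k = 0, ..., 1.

Take the total order v_0 < v_1 < v_2 < v_3 < v_4 on the vertex set. Then K (dimension 1) consists of the simplices:

  0-simplices (5): [v_0], [v_1], [v_2], [v_3], [v_4]
  1-simplices (6): [v_0,v_3], [v_0,v_4], [v_1,v_2], [v_1,v_3], [v_2,v_3], [v_3,v_4]

Hence C_0 ≅ Z^5, C_1 ≅ Z^6.

∂_1: C_1 → C_0 is given by ∂[p,q] = [q] − [p].
The resulting 5×6 matrix has rank 4, and its Smith normal form has invariant factors (1,1,1,1).

From H_k ≅ ker(∂_k) / im(∂_{k+1}) we obtain:

  H_0: rank C_0 − rank ∂_1 = 5 − 4 = 1, and the invariant factors of ∂_1 are all 1, so H_0 = Z.
  H_1: rank ker ∂_1 − rank ∂_2 = (6 − 4) − 0 = 2, and there is no ∂_2, so H_1 = Z^2.

H_0 ≅ Z,  H_1 ≅ Z^2.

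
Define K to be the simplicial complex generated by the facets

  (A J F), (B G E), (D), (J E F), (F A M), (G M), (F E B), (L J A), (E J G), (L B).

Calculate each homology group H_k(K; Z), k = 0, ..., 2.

H_0 ≅ Z^2,  H_1 ≅ Z^2,  H_2 = 0.

Fix the vertex order A < B < D < E < F < G < J < L < M and write every simplex with vertices in increasing order. Then dim K = 2 and the simplices of K are:

  0-simplices (9): A, B, D, E, F, G, J, L, M
  1-simplices (16): AF, AJ, AL, AM, BE, BF, BG, BL, EF, EG, EJ, FJ, FM, GJ, GM, JL
  2-simplices (7): AFJ, AFM, AJL, BEF, BEG, EFJ, EGJ

so the chain groups are C_0 ≅ Z^9, C_1 ≅ Z^16, C_2 ≅ Z^7.

The boundary map ∂_1: C_1 → C_0 maps an edge to its endpoints' difference, ∂[p,q] = q − p.
The resulting 9×16 matrix has rank 7, and its Smith normal form has invariant factors (1,1,1,1,1,1,1).

Boundary ∂_2: C_2 → C_1 acts by ∂[p,q,r] = [q,r] − [p,r] + [p,q]. For instance
  ∂AFM = FM − AM + AF,
  ∂BEF = EF − BF + BE.
The 16×7 boundary matrix has rank 7 and Smith normal form diag(1,1,1,1,1,1,1).

From H_k ≅ ker(∂_k) / im(∂_{k+1}) we obtain:

  H_0: rank C_0 − rank ∂_1 = 9 − 7 = 2, and the invariant factors of ∂_1 are all 1, so H_0 = Z^2.
  H_1: rank ker ∂_1 − rank ∂_2 = (16 − 7) − 7 = 2, and the invariant factors of ∂_2 are all 1, so H_1 = Z^2.
  H_2: rank ker ∂_2 − rank ∂_3 = (7 − 7) − 0 = 0, and there is no ∂_3, so H_2 = 0.

As a check, the Euler characteristic is 9 − 16 + 7 = 0, which agrees with 2 − 2 + 0 = 0.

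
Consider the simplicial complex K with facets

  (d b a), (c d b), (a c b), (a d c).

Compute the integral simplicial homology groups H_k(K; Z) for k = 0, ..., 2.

K has 4 vertices, 6 edges, 4 triangles.
rank ∂_0 = 0, rank ∂_1 = 3 ⇒ b_0 = 4 − 0 − 3 = 1; all invariant factors of ∂_1 are 1 so no torsion. So H_0 = Z.
rank ∂_1 = 3, rank ∂_2 = 3 ⇒ b_1 = 6 − 3 − 3 = 0; all invariant factors of ∂_2 are 1 so no torsion. So H_1 = 0.
rank ∂_2 = 3, rank ∂_3 = 0 ⇒ b_2 = 4 − 3 − 0 = 1. So H_2 = Z.

H_0 ≅ Z,  H_1 = 0,  H_2 ≅ Z.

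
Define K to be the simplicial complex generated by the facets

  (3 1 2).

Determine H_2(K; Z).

Fix the vertex order 1 < 2 < 3 and write every simplex with vertices in increasing order. Then dim K = 2 and the simplices of K are:

  0-simplices (3): [1], [2], [3]
  1-simplices (3): [1,2], [1,3], [2,3]
  2-simplices (1): [1,2,3]

so the chain groups are C_0 ≅ Z^3, C_1 ≅ Z^3, C_2 ≅ Z^1.

∂_1: C_1 → C_0 is given by ∂[p,q] = [q] − [p]. For instance
  ∂[2,3] = [3] − [2].
The 3×3 boundary matrix has rank 2 and Smith normal form diag(1,1).

The boundary map ∂_2: C_2 → C_1 acts by ∂[p,q,r] = [q,r] − [p,r] + [p,q]. For instance
  ∂[1,2,3] = [2,3] − [1,3] + [1,2].
The resulting 3×1 matrix has rank 1, and its Smith normal form has invariant factors (1).

Now H_k = ker ∂_k / im ∂_{k+1}, so:

  H_2: rank ker ∂_2 − rank ∂_3 = (1 − 1) − 0 = 0, and there is no ∂_3, so H_2 ≅ 0.

H_2 ≅ 0.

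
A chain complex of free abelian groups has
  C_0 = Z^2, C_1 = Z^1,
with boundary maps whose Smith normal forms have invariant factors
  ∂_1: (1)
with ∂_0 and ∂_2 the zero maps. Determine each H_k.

H_0 = Z,  H_1 = 0.

H_0: b_0 = 2 − 0 − 1 = 1; torsion from ∂_1 factors > 1: none. So H_0 = Z.
H_1: b_1 = 1 − 1 − 0 = 0; torsion from ∂_2 factors > 1: none. So H_1 = 0.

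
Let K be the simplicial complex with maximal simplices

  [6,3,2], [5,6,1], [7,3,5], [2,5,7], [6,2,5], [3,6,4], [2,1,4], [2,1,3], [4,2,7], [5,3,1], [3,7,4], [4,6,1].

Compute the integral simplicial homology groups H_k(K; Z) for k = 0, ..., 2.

H_0 = Z,  H_1 = Z/2,  H_2 = 0.

Fix the vertex order 1 < 2 < 3 < 4 < 5 < 6 < 7 and write every simplex with vertices in increasing order. Then dim K = 2 and the simplices of K are:

  0-simplices (7): [1], [2], [3], [4], [5], [6], [7]
  1-simplices (18): [1,2], [1,3], [1,4], [1,5], [1,6], [2,3], [2,4], [2,5], [2,6], [2,7], [3,4], [3,5], [3,6], [3,7], [4,6], [4,7], [5,6], [5,7]
  2-simplices (12): [1,2,3], [1,2,4], [1,3,5], [1,4,6], [1,5,6], [2,3,6], [2,4,7], [2,5,6], [2,5,7], [3,4,6], [3,4,7], [3,5,7]

Hence C_0 ≅ Z^7, C_1 ≅ Z^18, C_2 ≅ Z^12.

∂_1: C_1 → C_0 maps an edge to its endpoints' difference, ∂[p,q] = q − p.
The 7×18 boundary matrix has rank 6 and Smith normal form diag(1,1,1,1,1,1).

Boundary ∂_2: C_2 → C_1 acts by ∂[p,q,r] = [q,r] − [p,r] + [p,q]. For instance
  ∂[3,4,7] = [4,7] − [3,7] + [3,4],
  ∂[2,4,7] = [4,7] − [2,7] + [2,4].
This gives a 18×12 integer matrix of rank 12; reducing to Smith normal form yields diagonal entries (1,1,1,1,1,1,1,1,1,1,1,2).

Now H_k = ker ∂_k / im ∂_{k+1}, so:

  H_0: rank C_0 − rank ∂_1 = 7 − 6 = 1, and the invariant factors of ∂_1 are all 1, so H_0 ≅ Z.
  H_1: rank ker ∂_1 − rank ∂_2 = (18 − 6) − 12 = 0, and ∂_2 has invariant factor 2 > 1, so H_1 ≅ Z/2.
  H_2: rank ker ∂_2 − rank ∂_3 = (12 − 12) − 0 = 0, and there is no ∂_3, so H_2 ≅ 0.

(K is a triangulation of the real projective plane RP^2.)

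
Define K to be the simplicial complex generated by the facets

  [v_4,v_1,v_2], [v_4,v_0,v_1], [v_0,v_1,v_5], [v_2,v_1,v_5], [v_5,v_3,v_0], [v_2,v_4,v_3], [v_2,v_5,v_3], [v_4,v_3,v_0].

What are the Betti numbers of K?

b_0 = 1, b_1 = 0, b_2 = 1.

K has 6 vertices, 12 edges, 8 triangles.
rank ∂_0 = 0, rank ∂_1 = 5 ⇒ b_0 = 6 − 0 − 5 = 1; all invariant factors of ∂_1 are 1 so no torsion. So H_0 ≅ Z.
rank ∂_1 = 5, rank ∂_2 = 7 ⇒ b_1 = 12 − 5 − 7 = 0; all invariant factors of ∂_2 are 1 so no torsion. So H_1 ≅ 0.
rank ∂_2 = 7, rank ∂_3 = 0 ⇒ b_2 = 8 − 7 − 0 = 1. So H_2 ≅ Z.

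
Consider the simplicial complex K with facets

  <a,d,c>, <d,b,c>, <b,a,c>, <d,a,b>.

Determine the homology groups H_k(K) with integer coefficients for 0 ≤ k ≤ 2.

K has 4 vertices, 6 edges, 4 triangles.
rank ∂_0 = 0, rank ∂_1 = 3 ⇒ b_0 = 4 − 0 − 3 = 1; all invariant factors of ∂_1 are 1 so no torsion. So H_0 = Z.
rank ∂_1 = 3, rank ∂_2 = 3 ⇒ b_1 = 6 − 3 − 3 = 0; all invariant factors of ∂_2 are 1 so no torsion. So H_1 = 0.
rank ∂_2 = 3, rank ∂_3 = 0 ⇒ b_2 = 4 − 3 − 0 = 1. So H_2 = Z.

H_0 ≅ Z,  H_1 = 0,  H_2 ≅ Z.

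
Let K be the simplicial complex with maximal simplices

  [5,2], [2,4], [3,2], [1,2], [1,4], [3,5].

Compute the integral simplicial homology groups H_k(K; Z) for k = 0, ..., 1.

H_0 ≅ Z,  H_1 ≅ Z^2.

Fix the vertex order 1 < 2 < 3 < 4 < 5 and write every simplex with vertices in increasing order. Then dim K = 1 and the simplices of K are:

  0-simplices (5): [1], [2], [3], [4], [5]
  1-simplices (6): [1,2], [1,4], [2,3], [2,4], [2,5], [3,5]

Hence C_0 ≅ Z^5, C_1 ≅ Z^6.

The boundary map ∂_1: C_1 → C_0 sends each edge [p,q] (with p < q) to q − p. For instance
  ∂[1,2] = [2] − [1].
As a 5×6 matrix over Z this has rank 4, with invariant factors (1,1,1,1).

Computing H_k = (kernel of ∂_k) / (image of ∂_{k+1}):

  H_0: rank C_0 − rank ∂_1 = 5 − 4 = 1, and the invariant factors of ∂_1 are all 1, so H_0 = Z.
  H_1: rank ker ∂_1 − rank ∂_2 = (6 − 4) − 0 = 2, and there is no ∂_2, so H_1 = Z^2.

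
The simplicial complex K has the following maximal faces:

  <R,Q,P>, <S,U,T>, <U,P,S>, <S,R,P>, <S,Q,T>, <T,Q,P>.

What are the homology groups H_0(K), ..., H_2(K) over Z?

H_0 ≅ Z,  H_1 ≅ Z,  H_2 = 0.

Order the vertices as P < Q < R < S < T < U. Listing each simplex with vertices in this order, K has dimension 2 with simplices:

  0-simplices (6): P, Q, R, S, T, U
  1-simplices (12): PQ, PR, PS, PT, PU, QR, QS, QT, RS, ST, SU, TU
  2-simplices (6): PQR, PQT, PRS, PSU, QST, STU

Hence C_0 ≅ Z^6, C_1 ≅ Z^12, C_2 ≅ Z^6.

∂_1: C_1 → C_0 sends each edge [p,q] (with p < q) to q − p.
The resulting 6×12 matrix has rank 5, and its Smith normal form has invariant factors (1,1,1,1,1).

The boundary map ∂_2: C_2 → C_1 maps a triangle to the signed sum of its edges. For instance
  ∂QST = ST − QT + QS,
  ∂PSU = SU − PU + PS.
The resulting 12×6 matrix has rank 6, and its Smith normal form has invariant factors (1,1,1,1,1,1).

Computing H_k = (kernel of ∂_k) / (image of ∂_{k+1}):

  H_0: rank C_0 − rank ∂_1 = 6 − 5 = 1, and the invariant factors of ∂_1 are all 1, so H_0 = Z.
  H_1: rank ker ∂_1 − rank ∂_2 = (12 − 5) − 6 = 1, and the invariant factors of ∂_2 are all 1, so H_1 = Z.
  H_2: rank ker ∂_2 − rank ∂_3 = (6 − 6) − 0 = 0, and there is no ∂_3, so H_2 = 0.

As a check, the Euler characteristic is 6 − 12 + 6 = 0, which agrees with 1 − 1 + 0 = 0.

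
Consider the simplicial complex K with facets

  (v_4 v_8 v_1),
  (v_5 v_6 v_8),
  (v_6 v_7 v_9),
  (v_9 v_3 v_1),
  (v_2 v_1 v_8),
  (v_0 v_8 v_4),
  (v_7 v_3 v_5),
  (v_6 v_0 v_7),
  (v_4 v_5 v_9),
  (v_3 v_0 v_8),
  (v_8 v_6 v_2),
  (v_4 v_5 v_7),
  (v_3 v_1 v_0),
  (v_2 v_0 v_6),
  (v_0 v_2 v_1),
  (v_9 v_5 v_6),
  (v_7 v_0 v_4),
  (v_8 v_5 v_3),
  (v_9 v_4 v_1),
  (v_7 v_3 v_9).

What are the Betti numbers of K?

Order the vertices as v_0 < v_1 < v_2 < v_3 < v_4 < v_5 < v_6 < v_7 < v_8 < v_9. Listing each simplex with vertices in this order, K has dimension 2 with simplices:

  0-simplices (10): [v_0], [v_1], [v_2], [v_3], [v_4], [v_5], [v_6], [v_7], [v_8], [v_9]
  1-simplices (30): (30 of them)
  2-simplices (20): (20 of them)

giving chain groups C_0 ≅ Z^10, C_1 ≅ Z^30, C_2 ≅ Z^20.

Boundary ∂_1: C_1 → C_0 maps an edge to its endpoints' difference, ∂[p,q] = q − p.
The resulting 10×30 matrix has rank 9, and its Smith normal form has invariant factors (1,1,1,1,1,1,1,1,1).

Boundary ∂_2: C_2 → C_1 acts by ∂[p,q,r] = [q,r] − [p,r] + [p,q]. For instance
  ∂[v_0,v_1,v_3] = [v_1,v_3] − [v_0,v_3] + [v_0,v_1],
  ∂[v_4,v_5,v_7] = [v_5,v_7] − [v_4,v_7] + [v_4,v_5].
The 30×20 boundary matrix has rank 20 and Smith normal form diag(1,1,1,1,1,1,1,1,1,1,1,1,1,1,1,1,1,1,1,2).

Now H_k = ker ∂_k / im ∂_{k+1}, so:

  H_0: rank C_0 − rank ∂_1 = 10 − 9 = 1, and the invariant factors of ∂_1 are all 1, so H_0 ≅ Z.
  H_1: rank ker ∂_1 − rank ∂_2 = (30 − 9) − 20 = 1, and ∂_2 has invariant factor 2 > 1, so H_1 ≅ Z ⊕ Z/2Z.
  H_2: rank ker ∂_2 − rank ∂_3 = (20 − 20) − 0 = 0, and there is no ∂_3, so H_2 ≅ 0.

As a check, the Euler characteristic is 10 − 30 + 20 = 0, which agrees with 1 − 1 + 0 = 0.
(K is a triangulation of the Klein bottle.)

Hence the Betti numbers are b_0 = 1, b_1 = 1, b_2 = 0.

b_0 = 1, b_1 = 1, b_2 = 0.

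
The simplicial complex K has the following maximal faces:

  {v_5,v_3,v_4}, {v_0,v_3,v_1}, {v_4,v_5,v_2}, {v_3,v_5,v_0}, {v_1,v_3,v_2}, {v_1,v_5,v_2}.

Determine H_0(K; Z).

We work with the vertex ordering v_0 < v_1 < v_2 < v_3 < v_4 < v_5. The simplices of K, each written with vertices in increasing order, are:

  0-simplices (6): [v_0], [v_1], [v_2], [v_3], [v_4], [v_5]
  1-simplices (12): [v_0,v_1], [v_0,v_3], [v_0,v_5], [v_1,v_2], [v_1,v_3], [v_1,v_5], [v_2,v_3], [v_2,v_4], [v_2,v_5], [v_3,v_4], [v_3,v_5], [v_4,v_5]
  2-simplices (6): [v_0,v_1,v_3], [v_0,v_3,v_5], [v_1,v_2,v_3], [v_1,v_2,v_5], [v_2,v_4,v_5], [v_3,v_4,v_5]

Hence C_0 ≅ Z^6, C_1 ≅ Z^12, C_2 ≅ Z^6.

The boundary map ∂_1: C_1 → C_0 maps an edge to its endpoints' difference, ∂[p,q] = q − p. For instance
  ∂[v_1,v_2] = [v_2] − [v_1].
The 6×12 boundary matrix has rank 5 and Smith normal form diag(1,1,1,1,1).

The boundary map ∂_2: C_2 → C_1 acts by ∂[p,q,r] = [q,r] − [p,r] + [p,q]. For instance
  ∂[v_0,v_1,v_3] = [v_1,v_3] − [v_0,v_3] + [v_0,v_1],
  ∂[v_1,v_2,v_3] = [v_2,v_3] − [v_1,v_3] + [v_1,v_2].
The 12×6 boundary matrix has rank 6 and Smith normal form diag(1,1,1,1,1,1).

From H_k ≅ ker(∂_k) / im(∂_{k+1}) we obtain:

  H_0: rank C_0 − rank ∂_1 = 6 − 5 = 1, and the invariant factors of ∂_1 are all 1, so H_0 = Z.

H_0 ≅ Z.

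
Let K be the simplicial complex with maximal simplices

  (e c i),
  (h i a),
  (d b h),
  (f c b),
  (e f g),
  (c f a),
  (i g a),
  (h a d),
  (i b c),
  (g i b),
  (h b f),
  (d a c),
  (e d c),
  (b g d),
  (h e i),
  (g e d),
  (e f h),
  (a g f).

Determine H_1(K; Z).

We work with the vertex ordering a < b < c < d < e < f < g < h < i. The simplices of K, each written with vertices in increasing order, are:

  0-simplices (9): a, b, c, d, e, f, g, h, i
  1-simplices (27): ac, ad, af, ag, ah, ai, bc, bd, bf, bg, bh, bi, cd, ce, cf, ci, de, dg, dh, ef, eg, eh, ei, fg, fh, gi, hi
  2-simplices (18): acd, acf, adh, afg, agi, ahi, bcf, bci, bdg, bdh, bfh, bgi, cde, cei, deg, efg, efh, ehi

Hence C_0 ≅ Z^9, C_1 ≅ Z^27, C_2 ≅ Z^18.

The boundary map ∂_1: C_1 → C_0 is given by ∂[p,q] = [q] − [p].
As a 9×27 matrix over Z this has rank 8, with invariant factors (1,1,1,1,1,1,1,1).

∂_2: C_2 → C_1 sends each 2-simplex [p,q,r] to [q,r] − [p,r] + [p,q]. For instance
  ∂acf = cf − af + ac,
  ∂bcf = cf − bf + bc.
As a 27×18 matrix over Z this has rank 17, with invariant factors (1,1,1,1,1,1,1,1,1,1,1,1,1,1,1,1,1).

Computing H_k = (kernel of ∂_k) / (image of ∂_{k+1}):

  H_1: rank ker ∂_1 − rank ∂_2 = (27 − 8) − 17 = 2, and the invariant factors of ∂_2 are all 1, so H_1 ≅ Z^2.

H_1 = Z^2.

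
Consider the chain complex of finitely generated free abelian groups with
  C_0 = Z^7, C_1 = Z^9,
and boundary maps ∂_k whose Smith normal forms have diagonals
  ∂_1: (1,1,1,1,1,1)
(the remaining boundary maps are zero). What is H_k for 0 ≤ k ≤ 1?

H_0: b_0 = 7 − 0 − 6 = 1; torsion from ∂_1 factors > 1: none. So H_0 ≅ Z.
H_1: b_1 = 9 − 6 − 0 = 3; torsion from ∂_2 factors > 1: none. So H_1 ≅ Z^3.

H_0 ≅ Z,  H_1 ≅ Z^3.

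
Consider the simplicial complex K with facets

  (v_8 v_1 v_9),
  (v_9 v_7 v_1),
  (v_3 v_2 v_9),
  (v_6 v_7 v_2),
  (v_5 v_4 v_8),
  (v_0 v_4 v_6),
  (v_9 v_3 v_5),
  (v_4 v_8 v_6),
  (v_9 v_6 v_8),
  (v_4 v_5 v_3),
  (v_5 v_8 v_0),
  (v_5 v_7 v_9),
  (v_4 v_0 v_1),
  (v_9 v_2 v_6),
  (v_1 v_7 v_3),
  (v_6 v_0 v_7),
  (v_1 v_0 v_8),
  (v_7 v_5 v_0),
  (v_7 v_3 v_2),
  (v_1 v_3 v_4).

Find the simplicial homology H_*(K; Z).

H_0 ≅ Z,  H_1 ≅ Z ⊕ Z/2,  H_2 = 0.

We work with the vertex ordering v_0 < v_1 < v_2 < v_3 < v_4 < v_5 < v_6 < v_7 < v_8 < v_9. The simplices of K, each written with vertices in increasing order, are:

  0-simplices (10): [v_0], [v_1], [v_2], [v_3], [v_4], [v_5], [v_6], [v_7], [v_8], [v_9]
  1-simplices (30): (30 of them)
  2-simplices (20): (20 of them)

giving chain groups C_0 ≅ Z^10, C_1 ≅ Z^30, C_2 ≅ Z^20.

Boundary ∂_1: C_1 → C_0 maps an edge to its endpoints' difference, ∂[p,q] = q − p. For instance
  ∂[v_8,v_9] = [v_9] − [v_8].
As a 10×30 matrix over Z this has rank 9, with invariant factors (1,1,1,1,1,1,1,1,1).

Boundary ∂_2: C_2 → C_1 acts by ∂[p,q,r] = [q,r] − [p,r] + [p,q]. For instance
  ∂[v_1,v_3,v_4] = [v_3,v_4] − [v_1,v_4] + [v_1,v_3],
  ∂[v_3,v_5,v_9] = [v_5,v_9] − [v_3,v_9] + [v_3,v_5].
The resulting 30×20 matrix has rank 20, and its Smith normal form has invariant factors (1,1,1,1,1,1,1,1,1,1,1,1,1,1,1,1,1,1,1,2).

Now H_k = ker ∂_k / im ∂_{k+1}, so:

  H_0: rank C_0 − rank ∂_1 = 10 − 9 = 1, and the invariant factors of ∂_1 are all 1, so H_0 ≅ Z.
  H_1: rank ker ∂_1 − rank ∂_2 = (30 − 9) − 20 = 1, and ∂_2 has invariant factor 2 > 1, so H_1 ≅ Z ⊕ Z/2.
  H_2: rank ker ∂_2 − rank ∂_3 = (20 − 20) − 0 = 0, and there is no ∂_3, so H_2 ≅ 0.

As a check, the Euler characteristic is 10 − 30 + 20 = 0, which agrees with 1 − 1 + 0 = 0.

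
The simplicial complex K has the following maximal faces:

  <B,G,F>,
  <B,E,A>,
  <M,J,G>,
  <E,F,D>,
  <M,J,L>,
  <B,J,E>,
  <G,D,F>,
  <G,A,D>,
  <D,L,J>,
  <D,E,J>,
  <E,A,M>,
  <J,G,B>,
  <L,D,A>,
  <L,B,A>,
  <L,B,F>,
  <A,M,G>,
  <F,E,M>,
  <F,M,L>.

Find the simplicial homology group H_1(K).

We work with the vertex ordering A < B < D < E < F < G < J < L < M. The simplices of K, each written with vertices in increasing order, are:

  0-simplices (9): A, B, D, E, F, G, J, L, M
  1-simplices (27): AB, AD, AE, AG, AL, AM, BE, BF, BG, BJ, BL, DE, DF, DG, DJ, DL, EF, EJ, EM, FG, FL, FM, GJ, GM, JL, JM, LM
  2-simplices (18): ABE, ABL, ADG, ADL, AEM, AGM, BEJ, BFG, BFL, BGJ, DEF, DEJ, DFG, DJL, EFM, FLM, GJM, JLM

Hence C_0 ≅ Z^9, C_1 ≅ Z^27, C_2 ≅ Z^18.

∂_1: C_1 → C_0 is given by ∂[p,q] = [q] − [p].
The resulting 9×27 matrix has rank 8, and its Smith normal form has invariant factors (1,1,1,1,1,1,1,1).

∂_2: C_2 → C_1 sends each 2-simplex [p,q,r] to [q,r] − [p,r] + [p,q]. For instance
  ∂EFM = FM − EM + EF,
  ∂AGM = GM − AM + AG.
As a 27×18 matrix over Z this has rank 17, with invariant factors (1,1,1,1,1,1,1,1,1,1,1,1,1,1,1,1,1).

Computing H_k = (kernel of ∂_k) / (image of ∂_{k+1}):

  H_1: rank ker ∂_1 − rank ∂_2 = (27 − 8) − 17 = 2, and the invariant factors of ∂_2 are all 1, so H_1 = Z^2.

(K is a triangulation of the torus T^2.)

H_1 = Z^2.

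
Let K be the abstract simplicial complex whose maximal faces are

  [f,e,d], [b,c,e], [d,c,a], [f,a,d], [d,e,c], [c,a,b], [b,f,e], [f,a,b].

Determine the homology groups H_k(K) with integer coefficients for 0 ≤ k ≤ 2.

Order the vertices as a < b < c < d < e < f. Listing each simplex with vertices in this order, K has dimension 2 with simplices:

  0-simplices (6): a, b, c, d, e, f
  1-simplices (12): ab, ac, ad, af, bc, be, bf, cd, ce, de, df, ef
  2-simplices (8): abc, abf, acd, adf, bce, bef, cde, def

giving chain groups C_0 ≅ Z^6, C_1 ≅ Z^12, C_2 ≅ Z^8.

∂_1: C_1 → C_0 maps an edge to its endpoints' difference, ∂[p,q] = q − p.
As a 6×12 matrix over Z this has rank 5, with invariant factors (1,1,1,1,1).

Boundary ∂_2: C_2 → C_1 acts by ∂[p,q,r] = [q,r] − [p,r] + [p,q]. For instance
  ∂abf = bf − af + ab,
  ∂def = ef − df + de.
This gives a 12×8 integer matrix of rank 7; reducing to Smith normal form yields diagonal entries (1,1,1,1,1,1,1).

Reading off H_k = ker ∂_k / im ∂_{k+1}:

  H_0: rank C_0 − rank ∂_1 = 6 − 5 = 1, and the invariant factors of ∂_1 are all 1, so H_0 ≅ Z.
  H_1: rank ker ∂_1 − rank ∂_2 = (12 − 5) − 7 = 0, and the invariant factors of ∂_2 are all 1, so H_1 ≅ 0.
  H_2: rank ker ∂_2 − rank ∂_3 = (8 − 7) − 0 = 1, and there is no ∂_3, so H_2 ≅ Z.

As a check, the Euler characteristic is 6 − 12 + 8 = 2, which agrees with 1 − 0 + 1 = 2.

H_0 = Z,  H_1 = 0,  H_2 = Z.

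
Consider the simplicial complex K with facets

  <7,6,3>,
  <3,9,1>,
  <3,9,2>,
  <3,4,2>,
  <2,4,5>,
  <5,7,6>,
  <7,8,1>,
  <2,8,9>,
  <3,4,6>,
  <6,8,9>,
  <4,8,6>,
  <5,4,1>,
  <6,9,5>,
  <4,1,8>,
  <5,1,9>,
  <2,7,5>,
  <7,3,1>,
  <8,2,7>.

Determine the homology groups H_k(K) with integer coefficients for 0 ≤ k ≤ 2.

H_0 = Z,  H_1 = Z^2,  H_2 = Z.

Order the vertices as 1 < 2 < 3 < 4 < 5 < 6 < 7 < 8 < 9. Listing each simplex with vertices in this order, K has dimension 2 with simplices:

  0-simplices (9): [1], [2], [3], [4], [5], [6], [7], [8], [9]
  1-simplices (27): (27 of them)
  2-simplices (18): [1,3,7], [1,3,9], [1,4,5], [1,4,8], [1,5,9], [1,7,8], [2,3,4], [2,3,9], [2,4,5], [2,5,7], [2,7,8], [2,8,9], [3,4,6], [3,6,7], [4,6,8], [5,6,7], [5,6,9], [6,8,9]

giving chain groups C_0 ≅ Z^9, C_1 ≅ Z^27, C_2 ≅ Z^18.

Boundary ∂_1: C_1 → C_0 is given by ∂[p,q] = [q] − [p]. For instance
  ∂[1,9] = [9] − [1].
As a 9×27 matrix over Z this has rank 8, with invariant factors (1,1,1,1,1,1,1,1).

Boundary ∂_2: C_2 → C_1 sends each 2-simplex [p,q,r] to [q,r] − [p,r] + [p,q]. For instance
  ∂[2,5,7] = [5,7] − [2,7] + [2,5],
  ∂[1,5,9] = [5,9] − [1,9] + [1,5].
The 27×18 boundary matrix has rank 17 and Smith normal form diag(1,1,1,1,1,1,1,1,1,1,1,1,1,1,1,1,1).

Now H_k = ker ∂_k / im ∂_{k+1}, so:

  H_0: rank C_0 − rank ∂_1 = 9 − 8 = 1, and the invariant factors of ∂_1 are all 1, so H_0 ≅ Z.
  H_1: rank ker ∂_1 − rank ∂_2 = (27 − 8) − 17 = 2, and the invariant factors of ∂_2 are all 1, so H_1 ≅ Z^2.
  H_2: rank ker ∂_2 − rank ∂_3 = (18 − 17) − 0 = 1, and there is no ∂_3, so H_2 ≅ Z.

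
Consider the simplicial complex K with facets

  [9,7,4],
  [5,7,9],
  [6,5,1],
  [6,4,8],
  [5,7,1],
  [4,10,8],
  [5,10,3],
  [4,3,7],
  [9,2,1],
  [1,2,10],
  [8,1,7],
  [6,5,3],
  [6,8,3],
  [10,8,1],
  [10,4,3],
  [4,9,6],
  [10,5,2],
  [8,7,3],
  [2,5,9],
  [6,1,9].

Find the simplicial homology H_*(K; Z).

Take the total order 1 < 2 < 3 < 4 < 5 < 6 < 7 < 8 < 9 < 10 on the vertex set. Then K (dimension 2) consists of the simplices:

  0-simplices (10): [1], [2], [3], [4], [5], [6], [7], [8], [9], [10]
  1-simplices (30): (30 of them)
  2-simplices (20): (20 of them)

Hence C_0 ≅ Z^10, C_1 ≅ Z^30, C_2 ≅ Z^20.

The boundary map ∂_1: C_1 → C_0 is given by ∂[p,q] = [q] − [p]. For instance
  ∂[3,8] = [8] − [3].
As a 10×30 matrix over Z this has rank 9, with invariant factors (1,1,1,1,1,1,1,1,1).

The boundary map ∂_2: C_2 → C_1 maps a triangle to the signed sum of its edges. For instance
  ∂[1,7,8] = [7,8] − [1,8] + [1,7],
  ∂[4,7,9] = [7,9] − [4,9] + [4,7].
As a 30×20 matrix over Z this has rank 20, with invariant factors (1,1,1,1,1,1,1,1,1,1,1,1,1,1,1,1,1,1,1,2).

From H_k ≅ ker(∂_k) / im(∂_{k+1}) we obtain:

  H_0: rank C_0 − rank ∂_1 = 10 − 9 = 1, and the invariant factors of ∂_1 are all 1, so H_0 ≅ Z.
  H_1: rank ker ∂_1 − rank ∂_2 = (30 − 9) − 20 = 1, and ∂_2 has invariant factor 2 > 1, so H_1 ≅ Z ⊕ Z/2.
  H_2: rank ker ∂_2 − rank ∂_3 = (20 − 20) − 0 = 0, and there is no ∂_3, so H_2 ≅ 0.

(K is a triangulation of the Klein bottle.)

H_0 ≅ Z,  H_1 ≅ Z ⊕ Z/2,  H_2 = 0.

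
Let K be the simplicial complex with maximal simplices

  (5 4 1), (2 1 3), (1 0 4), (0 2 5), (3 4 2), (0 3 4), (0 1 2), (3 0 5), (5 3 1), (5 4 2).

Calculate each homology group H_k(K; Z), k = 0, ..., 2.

H_0 ≅ Z,  H_1 ≅ Z_2,  H_2 = 0.

We work with the vertex ordering 0 < 1 < 2 < 3 < 4 < 5. The simplices of K, each written with vertices in increasing order, are:

  0-simplices (6): [0], [1], [2], [3], [4], [5]
  1-simplices (15): [0,1], [0,2], [0,3], [0,4], [0,5], [1,2], [1,3], [1,4], [1,5], [2,3], [2,4], [2,5], [3,4], [3,5], [4,5]
  2-simplices (10): [0,1,2], [0,1,4], [0,2,5], [0,3,4], [0,3,5], [1,2,3], [1,3,5], [1,4,5], [2,3,4], [2,4,5]

Hence C_0 ≅ Z^6, C_1 ≅ Z^15, C_2 ≅ Z^10.

The boundary map ∂_1: C_1 → C_0 maps an edge to its endpoints' difference, ∂[p,q] = q − p. For instance
  ∂[1,5] = [5] − [1].
This gives a 6×15 integer matrix of rank 5; reducing to Smith normal form yields diagonal entries (1,1,1,1,1).

The boundary map ∂_2: C_2 → C_1 sends each 2-simplex [p,q,r] to [q,r] − [p,r] + [p,q]. For instance
  ∂[0,1,4] = [1,4] − [0,4] + [0,1],
  ∂[1,2,3] = [2,3] − [1,3] + [1,2].
The 15×10 boundary matrix has rank 10 and Smith normal form diag(1,1,1,1,1,1,1,1,1,2).

From H_k ≅ ker(∂_k) / im(∂_{k+1}) we obtain:

  H_0: rank C_0 − rank ∂_1 = 6 − 5 = 1, and the invariant factors of ∂_1 are all 1, so H_0 = Z.
  H_1: rank ker ∂_1 − rank ∂_2 = (15 − 5) − 10 = 0, and ∂_2 has invariant factor 2 > 1, so H_1 = Z_2.
  H_2: rank ker ∂_2 − rank ∂_3 = (10 − 10) − 0 = 0, and there is no ∂_3, so H_2 = 0.

(K is a triangulation of the real projective plane RP^2.)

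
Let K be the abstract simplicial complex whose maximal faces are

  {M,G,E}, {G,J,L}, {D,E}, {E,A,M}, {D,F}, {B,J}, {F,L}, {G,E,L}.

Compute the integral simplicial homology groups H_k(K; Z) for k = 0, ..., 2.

We work with the vertex ordering A < B < D < E < F < G < J < L < M. The simplices of K, each written with vertices in increasing order, are:

  0-simplices (9): A, B, D, E, F, G, J, L, M
  1-simplices (13): AE, AM, BJ, DE, DF, EG, EL, EM, FL, GJ, GL, GM, JL
  2-simplices (4): AEM, EGL, EGM, GJL

so the chain groups are C_0 ≅ Z^9, C_1 ≅ Z^13, C_2 ≅ Z^4.

The boundary map ∂_1: C_1 → C_0 sends each edge [p,q] (with p < q) to q − p. For instance
  ∂FL = L − F.
As a 9×13 matrix over Z this has rank 8, with invariant factors (1,1,1,1,1,1,1,1).

Boundary ∂_2: C_2 → C_1 sends each 2-simplex [p,q,r] to [q,r] − [p,r] + [p,q]. For instance
  ∂EGM = GM − EM + EG,
  ∂EGL = GL − EL + EG.
The 13×4 boundary matrix has rank 4 and Smith normal form diag(1,1,1,1).

From H_k ≅ ker(∂_k) / im(∂_{k+1}) we obtain:

  H_0: rank C_0 − rank ∂_1 = 9 − 8 = 1, and the invariant factors of ∂_1 are all 1, so H_0 ≅ Z.
  H_1: rank ker ∂_1 − rank ∂_2 = (13 − 8) − 4 = 1, and the invariant factors of ∂_2 are all 1, so H_1 ≅ Z.
  H_2: rank ker ∂_2 − rank ∂_3 = (4 − 4) − 0 = 0, and there is no ∂_3, so H_2 ≅ 0.

H_0 ≅ Z,  H_1 ≅ Z,  H_2 = 0.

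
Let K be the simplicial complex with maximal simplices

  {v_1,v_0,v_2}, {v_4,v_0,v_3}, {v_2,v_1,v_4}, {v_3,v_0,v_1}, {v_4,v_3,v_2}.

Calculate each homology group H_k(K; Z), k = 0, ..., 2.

H_0 ≅ Z,  H_1 ≅ Z,  H_2 = 0.

K has 5 vertices, 10 edges, 5 triangles.
rank ∂_0 = 0, rank ∂_1 = 4 ⇒ b_0 = 5 − 0 − 4 = 1; all invariant factors of ∂_1 are 1 so no torsion. So H_0 ≅ Z.
rank ∂_1 = 4, rank ∂_2 = 5 ⇒ b_1 = 10 − 4 − 5 = 1; all invariant factors of ∂_2 are 1 so no torsion. So H_1 ≅ Z.
rank ∂_2 = 5, rank ∂_3 = 0 ⇒ b_2 = 5 − 5 − 0 = 0. So H_2 ≅ 0.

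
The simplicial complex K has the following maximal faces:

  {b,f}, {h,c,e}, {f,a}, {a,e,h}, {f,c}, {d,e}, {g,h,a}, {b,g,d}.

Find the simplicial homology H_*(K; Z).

We work with the vertex ordering a < b < c < d < e < f < g < h. The simplices of K, each written with vertices in increasing order, are:

  0-simplices (8): a, b, c, d, e, f, g, h
  1-simplices (14): ae, af, ag, ah, bd, bf, bg, ce, cf, ch, de, dg, eh, gh
  2-simplices (4): aeh, agh, bdg, ceh

giving chain groups C_0 ≅ Z^8, C_1 ≅ Z^14, C_2 ≅ Z^4.

∂_1: C_1 → C_0 sends each edge [p,q] (with p < q) to q − p. For instance
  ∂ae = e − a.
The 8×14 boundary matrix has rank 7 and Smith normal form diag(1,1,1,1,1,1,1).

Boundary ∂_2: C_2 → C_1 sends each 2-simplex [p,q,r] to [q,r] − [p,r] + [p,q]. For instance
  ∂agh = gh − ah + ag,
  ∂ceh = eh − ch + ce.
The resulting 14×4 matrix has rank 4, and its Smith normal form has invariant factors (1,1,1,1).

From H_k ≅ ker(∂_k) / im(∂_{k+1}) we obtain:

  H_0: rank C_0 − rank ∂_1 = 8 − 7 = 1, and the invariant factors of ∂_1 are all 1, so H_0 = Z.
  H_1: rank ker ∂_1 − rank ∂_2 = (14 − 7) − 4 = 3, and the invariant factors of ∂_2 are all 1, so H_1 = Z^3.
  H_2: rank ker ∂_2 − rank ∂_3 = (4 − 4) − 0 = 0, and there is no ∂_3, so H_2 = 0.

H_0 ≅ Z,  H_1 ≅ Z^3,  H_2 = 0.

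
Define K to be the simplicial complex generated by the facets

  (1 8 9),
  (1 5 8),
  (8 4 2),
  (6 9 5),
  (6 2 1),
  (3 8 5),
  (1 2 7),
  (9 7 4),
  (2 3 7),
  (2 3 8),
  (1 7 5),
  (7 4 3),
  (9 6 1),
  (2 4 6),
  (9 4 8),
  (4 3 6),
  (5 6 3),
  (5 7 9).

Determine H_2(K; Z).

H_2 = 0.

Take the total order 1 < 2 < 3 < 4 < 5 < 6 < 7 < 8 < 9 on the vertex set. Then K (dimension 2) consists of the simplices:

  0-simplices (9): [1], [2], [3], [4], [5], [6], [7], [8], [9]
  1-simplices (27): (27 of them)
  2-simplices (18): [1,2,6], [1,2,7], [1,5,7], [1,5,8], [1,6,9], [1,8,9], [2,3,7], [2,3,8], [2,4,6], [2,4,8], [3,4,6], [3,4,7], [3,5,6], [3,5,8], [4,7,9], [4,8,9], [5,6,9], [5,7,9]

giving chain groups C_0 ≅ Z^9, C_1 ≅ Z^27, C_2 ≅ Z^18.

The boundary map ∂_1: C_1 → C_0 sends each edge [p,q] (with p < q) to q − p.
The 9×27 boundary matrix has rank 8 and Smith normal form diag(1,1,1,1,1,1,1,1).

The boundary map ∂_2: C_2 → C_1 sends each 2-simplex [p,q,r] to [q,r] − [p,r] + [p,q]. For instance
  ∂[1,6,9] = [6,9] − [1,9] + [1,6],
  ∂[2,3,8] = [3,8] − [2,8] + [2,3].
The resulting 27×18 matrix has rank 18, and its Smith normal form has invariant factors (1,1,1,1,1,1,1,1,1,1,1,1,1,1,1,1,1,2).

Now H_k = ker ∂_k / im ∂_{k+1}, so:

  H_2: rank ker ∂_2 − rank ∂_3 = (18 − 18) − 0 = 0, and there is no ∂_3, so H_2 = 0.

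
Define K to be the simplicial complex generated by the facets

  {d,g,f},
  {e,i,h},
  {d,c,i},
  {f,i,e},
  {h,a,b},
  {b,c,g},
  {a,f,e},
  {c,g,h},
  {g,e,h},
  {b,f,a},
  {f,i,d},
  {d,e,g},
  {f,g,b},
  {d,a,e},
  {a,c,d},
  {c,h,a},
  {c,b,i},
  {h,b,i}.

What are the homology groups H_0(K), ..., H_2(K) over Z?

Fix the vertex order a < b < c < d < e < f < g < h < i and write every simplex with vertices in increasing order. Then dim K = 2 and the simplices of K are:

  0-simplices (9): a, b, c, d, e, f, g, h, i
  1-simplices (27): ab, ac, ad, ae, af, ah, bc, bf, bg, bh, bi, cd, cg, ch, ci, de, df, dg, di, ef, eg, eh, ei, fg, fi, gh, hi
  2-simplices (18): abf, abh, acd, ach, ade, aef, bcg, bci, bfg, bhi, cdi, cgh, deg, dfg, dfi, efi, egh, ehi

Hence C_0 ≅ Z^9, C_1 ≅ Z^27, C_2 ≅ Z^18.

The boundary map ∂_1: C_1 → C_0 maps an edge to its endpoints' difference, ∂[p,q] = q − p. For instance
  ∂fi = i − f.
The 9×27 boundary matrix has rank 8 and Smith normal form diag(1,1,1,1,1,1,1,1).

∂_2: C_2 → C_1 acts by ∂[p,q,r] = [q,r] − [p,r] + [p,q]. For instance
  ∂acd = cd − ad + ac,
  ∂dfg = fg − dg + df.
As a 27×18 matrix over Z this has rank 18, with invariant factors (1,1,1,1,1,1,1,1,1,1,1,1,1,1,1,1,1,2).

Computing H_k = (kernel of ∂_k) / (image of ∂_{k+1}):

  H_0: rank C_0 − rank ∂_1 = 9 − 8 = 1, and the invariant factors of ∂_1 are all 1, so H_0 ≅ Z.
  H_1: rank ker ∂_1 − rank ∂_2 = (27 − 8) − 18 = 1, and ∂_2 has invariant factor 2 > 1, so H_1 ≅ Z ⊕ Z_2.
  H_2: rank ker ∂_2 − rank ∂_3 = (18 − 18) − 0 = 0, and there is no ∂_3, so H_2 ≅ 0.

H_0 ≅ Z,  H_1 ≅ Z ⊕ Z_2,  H_2 = 0.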